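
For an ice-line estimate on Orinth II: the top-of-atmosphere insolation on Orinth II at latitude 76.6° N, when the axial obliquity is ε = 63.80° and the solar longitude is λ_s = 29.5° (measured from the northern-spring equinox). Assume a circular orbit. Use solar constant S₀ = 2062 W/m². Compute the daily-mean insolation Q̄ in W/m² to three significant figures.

Solar declination: sin δ = sin ε · sin λ_s = sin 63.80° × sin 29.5° = 0.44183, so δ = +26.221°.
cos H₀ = −tan(+76.6°) tan(+26.221°) = -2.0673 ≤ −1 ⇒ polar day, H₀ = π.
Bracket: H₀ sin φ sin δ + cos φ cos δ sin H₀ = 3.1416×0.97278×0.44183 + 0.23175×0.89710×0.00000 = 1.350270 + 0.000000 = 1.350270.
Q̄ = (S₀/π) × [bracket] = (2062/π) × 1.350270 = 886.3 W/m².

Q̄ ≈ 886 W/m²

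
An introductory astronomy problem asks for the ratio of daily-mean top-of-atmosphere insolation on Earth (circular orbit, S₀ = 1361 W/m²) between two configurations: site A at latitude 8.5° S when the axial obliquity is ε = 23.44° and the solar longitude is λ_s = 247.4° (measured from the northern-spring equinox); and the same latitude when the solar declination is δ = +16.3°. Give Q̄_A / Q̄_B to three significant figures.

— Configuration A (φ=-8.5°):
Solar declination: sin δ = sin ε · sin λ_s = sin 23.44° × sin 247.4° = -0.36724, so δ = -21.546°.
cos H₀ = −tan(-8.5°) tan(-21.546°) = -0.0590, H₀ = 1.6298 rad.
Bracket: H₀ sin φ sin δ + cos φ cos δ sin H₀ = 1.6298×-0.14781×-0.36724 + 0.98902×0.93013×0.99826 = 0.088468 + 0.918317 = 1.006785.
Q̄ = (S₀/π) × [bracket] = (1361/π) × 1.006785 = 436.16 W/m².
— Configuration B (φ=-8.5°):
cos H₀ = −tan(-8.5°) tan(+16.300°) = 0.0437, H₀ = 1.5271 rad.
Bracket: H₀ sin φ sin δ + cos φ cos δ sin H₀ = 1.5271×-0.14781×0.28067 + 0.98902×0.95981×0.99904 = -0.063353 + 0.948360 = 0.885007.
Q̄ = (S₀/π) × [bracket] = (1361/π) × 0.885007 = 383.40 W/m².
Ratio Q̄_A / Q̄_B = 436.16 / 383.40 = 1.138.

Q̄_A / Q̄_B ≈ 1.14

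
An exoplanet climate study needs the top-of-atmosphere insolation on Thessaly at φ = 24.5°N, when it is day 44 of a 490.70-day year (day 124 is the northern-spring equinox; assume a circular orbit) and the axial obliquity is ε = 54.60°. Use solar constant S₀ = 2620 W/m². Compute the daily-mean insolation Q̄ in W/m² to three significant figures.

Q̄ ≈ 220 W/m²

Solar longitude: λ_s = 360° × (44 − 124)/490.70 = -58.692°, i.e. -58.692° + 360° = 301.308°.
sin δ = sin 54.60° × sin 301.308° = -0.69643, so δ = -44.141°.
cos H₀ = −tan(+24.5°) tan(-44.141°) = 0.4423, H₀ = 1.1127 rad.
Bracket: H₀ sin φ sin δ + cos φ cos δ sin H₀ = 1.1127×0.41469×-0.69643 + 0.90996×0.71762×0.89688 = -0.321351 + 0.585668 = 0.264317.
Q̄ = (S₀/π) × [bracket] = (2620/π) × 0.264317 = 220.4 W/m².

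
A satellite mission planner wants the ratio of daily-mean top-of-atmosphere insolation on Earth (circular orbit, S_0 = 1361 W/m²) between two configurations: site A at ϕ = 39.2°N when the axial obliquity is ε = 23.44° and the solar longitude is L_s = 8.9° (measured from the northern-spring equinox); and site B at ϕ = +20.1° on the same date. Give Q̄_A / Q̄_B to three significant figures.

— Configuration A (ϕ=+39.2°):
Solar declination: sin δ = sin ε · sin L_s = sin 23.44° × sin 8.9° = 0.06154, so δ = +3.528°.
cos h₀ = −tan(+39.2°) tan(+3.528°) = -0.0503, h₀ = 1.6211 rad.
Bracket: h₀ sin ϕ sin δ + cos ϕ cos δ sin h₀ = 1.6211×0.63203×0.06154 + 0.77494×0.99810×0.99873 = 0.063053 + 0.772485 = 0.835538.
Q̄ = (S_0/π) × [bracket] = (1361/π) × 0.835538 = 361.97 W/m².
— Configuration B (ϕ=+20.1°):
cos h₀ = −tan(+20.1°) tan(+3.528°) = -0.0226, h₀ = 1.5934 rad.
Bracket: h₀ sin ϕ sin δ + cos ϕ cos δ sin h₀ = 1.5934×0.34366×0.06154 + 0.93909×0.99810×0.99975 = 0.033699 + 0.937071 = 0.970770.
Q̄ = (S_0/π) × [bracket] = (1361/π) × 0.970770 = 420.56 W/m².
Ratio Q̄_A / Q̄_B = 361.97 / 420.56 = 0.8607.

Q̄_A / Q̄_B ≈ 0.861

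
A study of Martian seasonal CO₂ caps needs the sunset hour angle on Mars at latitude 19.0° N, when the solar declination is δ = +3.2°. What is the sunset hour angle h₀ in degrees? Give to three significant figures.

cos h₀ = −tan ϕ · tan δ = −tan(+19.0°) × tan(+3.200°) = -0.0193, so h₀ = 1.5900 rad = 91.10°.

h₀ = 91.1°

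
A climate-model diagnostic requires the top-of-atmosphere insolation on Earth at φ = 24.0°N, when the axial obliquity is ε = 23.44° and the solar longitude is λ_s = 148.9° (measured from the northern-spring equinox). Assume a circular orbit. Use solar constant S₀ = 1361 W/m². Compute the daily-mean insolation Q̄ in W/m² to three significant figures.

Q̄ ≈ 446 W/m²

Solar declination: sin δ = sin ε · sin λ_s = sin 23.44° × sin 148.9° = 0.20547, so δ = +11.857°.
cos H₀ = −tan(+24.0°) tan(+11.857°) = -0.0935, H₀ = 1.6644 rad.
Bracket: H₀ sin φ sin δ + cos φ cos δ sin H₀ = 1.6644×0.40674×0.20547 + 0.91355×0.97866×0.99562 = 0.139099 + 0.890139 = 1.029238.
Q̄ = (S₀/π) × [bracket] = (1361/π) × 1.029238 = 445.9 W/m².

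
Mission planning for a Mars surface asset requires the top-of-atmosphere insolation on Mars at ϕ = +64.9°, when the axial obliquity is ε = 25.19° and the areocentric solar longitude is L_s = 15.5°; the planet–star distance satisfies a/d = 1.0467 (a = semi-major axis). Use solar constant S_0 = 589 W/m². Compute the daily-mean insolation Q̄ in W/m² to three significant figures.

Q̄ ≈ 122 W/m²

sin δ = sin 25.19° × sin 15.5° = 0.11374, so δ = +6.531°.
cos h₀ = −tan(+64.9°) tan(+6.531°) = -0.2444, h₀ = 1.8177 rad.
Bracket: h₀ sin ϕ sin δ + cos ϕ cos δ sin h₀ = 1.8177×0.90557×0.11374 + 0.42420×0.99351×0.96967 = 0.187222 + 0.408664 = 0.595886.
Inverse-square distance factor (a/d)² = 1.0467² = 1.095581.
Q̄ = (S_0/π) × 1.095581 × [bracket] = (589/π) × 1.095581 × 0.595886 = 122.4 W/m².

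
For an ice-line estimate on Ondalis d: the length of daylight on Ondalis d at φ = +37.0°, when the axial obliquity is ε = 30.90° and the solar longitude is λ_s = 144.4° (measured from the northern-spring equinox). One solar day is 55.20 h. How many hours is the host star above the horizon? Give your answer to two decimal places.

Solar declination: sin δ = sin ε · sin λ_s = sin 30.90° × sin 144.4° = 0.29894, so δ = +17.394°.
cos H₀ = −tan φ · tan δ = −tan(+37.0°) × tan(+17.394°) = -0.2361, so H₀ = 1.8091 rad = 103.65°.
Daylight = 2H₀/(2π) × 55.20 h = (1.8091/π) × 55.20 = 31.79 h.

31.79 h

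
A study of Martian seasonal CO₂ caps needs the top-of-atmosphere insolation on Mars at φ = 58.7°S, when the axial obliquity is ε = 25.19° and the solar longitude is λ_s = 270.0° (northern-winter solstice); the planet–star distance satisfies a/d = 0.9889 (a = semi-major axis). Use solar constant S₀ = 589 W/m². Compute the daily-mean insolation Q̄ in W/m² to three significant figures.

Q̄ ≈ 218 W/m²

Solar declination: sin δ = sin ε · sin λ_s = sin 25.19° × sin 270.0° = -0.42562, so δ = -25.190°.
cos H₀ = −tan(-58.7°) tan(-25.190°) = -0.7736, H₀ = 2.4553 rad.
Bracket: H₀ sin φ sin δ + cos φ cos δ sin H₀ = 2.4553×-0.85446×-0.42562 + 0.51952×0.90490×0.63368 = 0.892932 + 0.297902 = 1.190834.
Inverse-square distance factor (a/d)² = 0.9889² = 0.977923.
Q̄ = (S₀/π) × 0.977923 × [bracket] = (589/π) × 0.977923 × 1.190834 = 218.3 W/m².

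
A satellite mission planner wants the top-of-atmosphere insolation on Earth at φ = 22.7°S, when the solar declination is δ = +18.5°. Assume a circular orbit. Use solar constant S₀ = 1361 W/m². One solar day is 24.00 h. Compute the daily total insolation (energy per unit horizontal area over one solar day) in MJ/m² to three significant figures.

cos H₀ = −tan(-22.7°) tan(+18.500°) = 0.1400, H₀ = 1.4304 rad.
Bracket: H₀ sin φ sin δ + cos φ cos δ sin H₀ = 1.4304×-0.38591×0.31730 + 0.92254×0.94832×0.99016 = -0.175151 + 0.866254 = 0.691103.
Q̄ = (S₀/π) × [bracket] = (1361/π) × 0.691103 = 299.40 W/m².
Daily total = Q̄ × 24.00 h × 3600 s/h = 299.40 × 24.00 × 3600 / 10⁶ = 25.87 MJ/m².

25.9 MJ/m²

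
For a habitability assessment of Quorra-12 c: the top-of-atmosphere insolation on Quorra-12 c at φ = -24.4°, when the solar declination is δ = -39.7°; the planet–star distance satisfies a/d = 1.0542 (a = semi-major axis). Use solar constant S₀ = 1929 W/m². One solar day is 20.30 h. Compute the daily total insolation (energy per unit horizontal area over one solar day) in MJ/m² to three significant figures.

58.1 MJ/m²

cos H₀ = −tan(-24.4°) tan(-39.700°) = -0.3766, H₀ = 1.9569 rad.
Bracket: H₀ sin φ sin δ + cos φ cos δ sin H₀ = 1.9569×-0.41310×-0.63877 + 0.91068×0.76940×0.92637 = 0.516379 + 0.649086 = 1.165465.
Inverse-square distance factor (a/d)² = 1.0542² = 1.111338.
Q̄ = (S₀/π) × 1.111338 × [bracket] = (1929/π) × 1.111338 × 1.165465 = 795.29 W/m².
Daily total = Q̄ × 20.30 h × 3600 s/h = 795.29 × 20.30 × 3600 / 10⁶ = 58.12 MJ/m².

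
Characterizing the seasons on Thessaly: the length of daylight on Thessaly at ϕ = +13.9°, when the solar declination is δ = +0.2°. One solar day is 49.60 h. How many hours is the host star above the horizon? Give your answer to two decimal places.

24.81 h

cos h₀ = −tan ϕ · tan δ = −tan(+13.9°) × tan(+0.200°) = -0.0009, so h₀ = 1.5717 rad = 90.05°.
Daylight = 2h₀/(2π) × 49.60 h = (1.5717/π) × 49.60 = 24.81 h.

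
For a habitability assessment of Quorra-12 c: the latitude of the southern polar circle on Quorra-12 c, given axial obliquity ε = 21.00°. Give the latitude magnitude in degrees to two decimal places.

69.00°

The polar circle is the lowest latitude that experiences at least one full rotation of continuous darkness at the northern-summer solstice; it lies at |ϕ| = 90° − ε = 90° − 21.00° = 69.00°.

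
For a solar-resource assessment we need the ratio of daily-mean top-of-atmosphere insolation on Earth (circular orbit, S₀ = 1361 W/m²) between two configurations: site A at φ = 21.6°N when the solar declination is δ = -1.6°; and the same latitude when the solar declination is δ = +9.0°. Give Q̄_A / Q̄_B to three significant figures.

— Configuration A (φ=+21.6°):
cos H₀ = −tan(+21.6°) tan(-1.600°) = 0.0111, H₀ = 1.5597 rad.
Bracket: H₀ sin φ sin δ + cos φ cos δ sin H₀ = 1.5597×0.36812×-0.02792 + 0.92978×0.99961×0.99994 = -0.016030 + 0.929362 = 0.913332.
Q̄ = (S₀/π) × [bracket] = (1361/π) × 0.913332 = 395.67 W/m².
— Configuration B (φ=+21.6°):
cos H₀ = −tan(+21.6°) tan(+9.000°) = -0.0627, H₀ = 1.6335 rad.
Bracket: H₀ sin φ sin δ + cos φ cos δ sin H₀ = 1.6335×0.36812×0.15643 + 0.92978×0.98769×0.99803 = 0.094065 + 0.916525 = 1.010590.
Q̄ = (S₀/π) × [bracket] = (1361/π) × 1.010590 = 437.81 W/m².
Ratio Q̄_A / Q̄_B = 395.67 / 437.81 = 0.9037.

Q̄_A / Q̄_B ≈ 0.904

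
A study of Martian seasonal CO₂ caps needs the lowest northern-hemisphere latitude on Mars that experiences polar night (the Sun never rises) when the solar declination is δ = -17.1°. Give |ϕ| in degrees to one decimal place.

|ϕ| = 72.9°

Polar night requires cos h₀ = −tan ϕ tan δ ≥ 1, i.e. tan ϕ tan δ ≤ −1.
The boundary is |tan ϕ| · |tan δ| = 1, so |ϕ| = 90° − |δ| = 90° − 17.1° = 72.9° in the northern hemisphere.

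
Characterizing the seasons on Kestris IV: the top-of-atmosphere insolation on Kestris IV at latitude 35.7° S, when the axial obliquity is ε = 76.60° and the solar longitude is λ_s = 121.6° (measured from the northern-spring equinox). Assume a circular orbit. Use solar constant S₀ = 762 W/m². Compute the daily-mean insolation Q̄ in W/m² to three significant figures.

Solar declination: sin δ = sin ε · sin λ_s = sin 76.60° × sin 121.6° = 0.82854, so δ = +55.949°.
cos H₀ = −tan(-35.7°) tan(+55.949°) = 1.0633 ≥ 1 ⇒ polar night, H₀ = 0 and Q̄ = 0.

Q̄ ≈ 0.00 W/m²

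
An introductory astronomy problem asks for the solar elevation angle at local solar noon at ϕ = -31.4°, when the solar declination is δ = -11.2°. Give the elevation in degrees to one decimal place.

At local noon the hour angle is zero, so the zenith angle equals |ϕ − δ| = |-31.4° − (-11.200°)| = 20.200°.
Elevation = 90° − 20.200° = 69.8°.

69.8°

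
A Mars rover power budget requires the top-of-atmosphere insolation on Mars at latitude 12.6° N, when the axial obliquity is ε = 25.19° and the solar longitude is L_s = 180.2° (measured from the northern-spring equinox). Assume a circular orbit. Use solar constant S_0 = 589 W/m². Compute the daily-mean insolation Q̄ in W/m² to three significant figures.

Solar declination: sin δ = sin ε · sin L_s = sin 25.19° × sin 180.2° = -0.00149, so δ = -0.085°.
cos h₀ = −tan(+12.6°) tan(-0.085°) = 0.0003, h₀ = 1.5705 rad.
Bracket: h₀ sin ϕ sin δ + cos ϕ cos δ sin h₀ = 1.5705×0.21814×-0.00149 + 0.97592×1.00000×1.00000 = -0.000510 + 0.975920 = 0.975410.
Q̄ = (S_0/π) × [bracket] = (589/π) × 0.975410 = 182.9 W/m².

Q̄ ≈ 183 W/m²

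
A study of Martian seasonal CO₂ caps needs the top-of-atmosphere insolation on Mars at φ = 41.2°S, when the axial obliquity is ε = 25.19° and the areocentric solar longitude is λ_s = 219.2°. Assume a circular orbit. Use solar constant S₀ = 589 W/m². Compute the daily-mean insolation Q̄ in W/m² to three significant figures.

sin δ = sin 25.19° × sin 219.2° = -0.26901, so δ = -15.605°.
cos H₀ = −tan(-41.2°) tan(-15.605°) = -0.2445, H₀ = 1.8178 rad.
Bracket: H₀ sin φ sin δ + cos φ cos δ sin H₀ = 1.8178×-0.65869×-0.26901 + 0.75241×0.96314×0.96965 = 0.322104 + 0.702682 = 1.024786.
Q̄ = (S₀/π) × [bracket] = (589/π) × 1.024786 = 192.1 W/m².

Q̄ ≈ 192 W/m²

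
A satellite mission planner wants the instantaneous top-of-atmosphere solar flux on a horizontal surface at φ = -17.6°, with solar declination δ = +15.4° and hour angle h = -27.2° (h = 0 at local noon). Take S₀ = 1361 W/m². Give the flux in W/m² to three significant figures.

1.00e+03 W/m²

cos θ_z = sin φ sin δ + cos φ cos δ cos h = -0.080296 + 0.817344 = 0.737048.
Flux = S₀ · cos θ_z = 1361 × 0.737048 = 1003 W/m².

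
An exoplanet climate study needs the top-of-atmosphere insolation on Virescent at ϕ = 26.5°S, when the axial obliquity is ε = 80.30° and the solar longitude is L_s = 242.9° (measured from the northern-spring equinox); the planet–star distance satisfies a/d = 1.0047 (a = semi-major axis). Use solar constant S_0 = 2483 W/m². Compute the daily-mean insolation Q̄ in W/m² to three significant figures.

Solar declination: sin δ = sin ε · sin L_s = sin 80.30° × sin 242.9° = -0.87749, so δ = -61.341°.
cos h₀ = −tan(-26.5°) tan(-61.341°) = -0.9122, h₀ = 2.7194 rad.
Bracket: h₀ sin ϕ sin δ + cos ϕ cos δ sin h₀ = 2.7194×-0.44620×-0.87749 + 0.89493×0.47960×0.40972 = 1.064743 + 0.175855 = 1.240598.
Inverse-square distance factor (a/d)² = 1.0047² = 1.009422.
Q̄ = (S_0/π) × 1.009422 × [bracket] = (2483/π) × 1.009422 × 1.240598 = 989.8 W/m².

Q̄ ≈ 990 W/m²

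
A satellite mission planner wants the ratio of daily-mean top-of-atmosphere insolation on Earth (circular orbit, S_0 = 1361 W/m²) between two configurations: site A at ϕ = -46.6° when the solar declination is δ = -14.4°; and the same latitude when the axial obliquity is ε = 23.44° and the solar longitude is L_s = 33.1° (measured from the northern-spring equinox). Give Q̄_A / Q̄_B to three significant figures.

— Configuration A (ϕ=-46.6°):
cos h₀ = −tan(-46.6°) tan(-14.400°) = -0.2715, h₀ = 1.8458 rad.
Bracket: h₀ sin ϕ sin δ + cos ϕ cos δ sin h₀ = 1.8458×-0.72657×-0.24869 + 0.68709×0.96858×0.96243 = 0.333519 + 0.640499 = 0.974018.
Q̄ = (S_0/π) × [bracket] = (1361/π) × 0.974018 = 421.96 W/m².
— Configuration B (ϕ=-46.6°):
Solar declination: sin δ = sin ε · sin L_s = sin 23.44° × sin 33.1° = 0.21723, so δ = +12.547°.
cos h₀ = −tan(-46.6°) tan(+12.547°) = 0.2353, h₀ = 1.3332 rad.
Bracket: h₀ sin ϕ sin δ + cos ϕ cos δ sin h₀ = 1.3332×-0.72657×0.21723 + 0.68709×0.97612×0.97191 = -0.210423 + 0.651843 = 0.441420.
Q̄ = (S_0/π) × [bracket] = (1361/π) × 0.441420 = 191.23 W/m².
Ratio Q̄_A / Q̄_B = 421.96 / 191.23 = 2.207.

Q̄_A / Q̄_B ≈ 2.21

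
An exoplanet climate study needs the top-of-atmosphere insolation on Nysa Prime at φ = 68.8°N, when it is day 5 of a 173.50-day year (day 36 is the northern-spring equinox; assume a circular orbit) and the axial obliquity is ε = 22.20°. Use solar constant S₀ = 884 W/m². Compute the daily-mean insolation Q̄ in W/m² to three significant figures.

Solar longitude: λ_s = 360° × (5 − 36)/173.50 = -64.323°, i.e. -64.323° + 360° = 295.677°.
sin δ = sin 22.20° × sin 295.677° = -0.34053, so δ = -19.909°.
cos H₀ = −tan(+68.8°) tan(-19.909°) = 0.9337, H₀ = 0.3661 rad.
Bracket: H₀ sin φ sin δ + cos φ cos δ sin H₀ = 0.3661×0.93232×-0.34053 + 0.36162×0.94023×0.35795 = -0.116231 + 0.121705 = 0.005474.
Q̄ = (S₀/π) × [bracket] = (884/π) × 0.005474 = 1.540 W/m².

Q̄ ≈ 1.54 W/m²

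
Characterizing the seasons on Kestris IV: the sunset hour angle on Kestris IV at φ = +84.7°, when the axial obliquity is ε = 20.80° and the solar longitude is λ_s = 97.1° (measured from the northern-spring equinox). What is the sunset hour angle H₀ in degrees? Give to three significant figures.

Solar declination: sin δ = sin ε · sin λ_s = sin 20.80° × sin 97.1° = 0.35238, so δ = +20.633°.
Sunrise equation: cos H₀ = −tan φ · tan δ = -4.0589 ≤ −1, so the host star never sets (polar day) and H₀ = π.

H₀ = 180°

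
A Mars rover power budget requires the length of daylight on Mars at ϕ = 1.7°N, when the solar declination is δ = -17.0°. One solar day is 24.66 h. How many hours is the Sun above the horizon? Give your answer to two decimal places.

12.26 h

cos h₀ = −tan ϕ · tan δ = −tan(+1.7°) × tan(-17.000°) = 0.0091, so h₀ = 1.5617 rad = 89.48°.
Daylight = 2h₀/(2π) × 24.66 h = (1.5617/π) × 24.66 = 12.26 h.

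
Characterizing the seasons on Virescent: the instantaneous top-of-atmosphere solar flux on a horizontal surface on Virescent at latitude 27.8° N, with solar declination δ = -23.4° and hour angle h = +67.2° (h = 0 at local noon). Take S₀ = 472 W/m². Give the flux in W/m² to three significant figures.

cos θ_z = sin φ sin δ + cos φ cos δ cos h = -0.185224 + 0.314596 = 0.129372.
Flux = S₀ · cos θ_z = 472 × 0.129372 = 61.06 W/m².

61.1 W/m²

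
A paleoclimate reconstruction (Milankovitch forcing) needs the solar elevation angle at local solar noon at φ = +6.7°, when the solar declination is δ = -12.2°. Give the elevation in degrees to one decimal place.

At local noon the hour angle is zero, so the zenith angle equals |φ − δ| = |+6.7° − (-12.200°)| = 18.900°.
Elevation = 90° − 18.900° = 71.1°.

71.1°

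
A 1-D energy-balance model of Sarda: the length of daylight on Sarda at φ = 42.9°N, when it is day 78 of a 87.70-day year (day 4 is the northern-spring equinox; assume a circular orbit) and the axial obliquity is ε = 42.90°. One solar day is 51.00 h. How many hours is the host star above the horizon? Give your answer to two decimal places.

Solar longitude: λ_s = 360° × (78 − 4)/87.70 = 303.763°.
sin δ = sin 42.90° × sin 303.763° = -0.56591, so δ = -34.466°.
cos H₀ = −tan φ · tan δ = −tan(+42.9°) × tan(-34.466°) = 0.6378, so H₀ = 0.8791 rad = 50.37°.
Daylight = 2H₀/(2π) × 51.00 h = (0.8791/π) × 51.00 = 14.27 h.

14.27 h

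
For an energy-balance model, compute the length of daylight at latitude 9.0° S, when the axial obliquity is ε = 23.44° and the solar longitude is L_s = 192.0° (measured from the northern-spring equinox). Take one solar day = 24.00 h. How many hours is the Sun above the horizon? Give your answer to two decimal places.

12.10 h

Solar declination: sin δ = sin ε · sin L_s = sin 23.44° × sin 192.0° = -0.08270, so δ = -4.744°.
cos h₀ = −tan ϕ · tan δ = −tan(-9.0°) × tan(-4.744°) = -0.0131, so h₀ = 1.5839 rad = 90.75°.
Daylight = 2h₀/(2π) × 24.00 h = (1.5839/π) × 24.00 = 12.10 h.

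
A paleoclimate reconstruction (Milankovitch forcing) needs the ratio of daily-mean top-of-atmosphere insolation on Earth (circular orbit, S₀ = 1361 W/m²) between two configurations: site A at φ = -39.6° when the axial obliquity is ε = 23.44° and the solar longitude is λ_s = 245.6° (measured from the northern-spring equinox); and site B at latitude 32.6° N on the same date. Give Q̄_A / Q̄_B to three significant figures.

— Configuration A (φ=-39.6°):
Solar declination: sin δ = sin ε · sin λ_s = sin 23.44° × sin 245.6° = -0.36226, so δ = -21.239°.
cos H₀ = −tan(-39.6°) tan(-21.239°) = -0.3215, H₀ = 1.8981 rad.
Bracket: H₀ sin φ sin δ + cos φ cos δ sin H₀ = 1.8981×-0.63742×-0.36226 + 0.77051×0.93208×0.94690 = 0.438294 + 0.680042 = 1.118336.
Q̄ = (S₀/π) × [bracket] = (1361/π) × 1.118336 = 484.49 W/m².
— Configuration B (φ=+32.6°):
cos H₀ = −tan(+32.6°) tan(-21.239°) = 0.2486, H₀ = 1.3196 rad.
Bracket: H₀ sin φ sin δ + cos φ cos δ sin H₀ = 1.3196×0.53877×-0.36226 + 0.84245×0.93208×0.96862 = -0.257553 + 0.760590 = 0.503037.
Q̄ = (S₀/π) × [bracket] = (1361/π) × 0.503037 = 217.93 W/m².
Ratio Q̄_A / Q̄_B = 484.49 / 217.93 = 2.223.

Q̄_A / Q̄_B ≈ 2.22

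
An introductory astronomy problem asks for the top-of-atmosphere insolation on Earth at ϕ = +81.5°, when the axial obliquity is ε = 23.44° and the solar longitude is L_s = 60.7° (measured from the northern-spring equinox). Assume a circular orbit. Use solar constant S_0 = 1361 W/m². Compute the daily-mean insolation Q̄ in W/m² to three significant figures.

Solar declination: sin δ = sin ε · sin L_s = sin 23.44° × sin 60.7° = 0.34690, so δ = +20.298°.
cos h₀ = −tan(+81.5°) tan(+20.298°) = -2.4748 ≤ −1 ⇒ polar day, h₀ = π.
Bracket: h₀ sin ϕ sin δ + cos ϕ cos δ sin h₀ = 3.1416×0.98902×0.34690 + 0.14781×0.93790×0.00000 = 1.077855 + 0.000000 = 1.077855.
Q̄ = (S_0/π) × [bracket] = (1361/π) × 1.077855 = 466.9 W/m².

Q̄ ≈ 467 W/m²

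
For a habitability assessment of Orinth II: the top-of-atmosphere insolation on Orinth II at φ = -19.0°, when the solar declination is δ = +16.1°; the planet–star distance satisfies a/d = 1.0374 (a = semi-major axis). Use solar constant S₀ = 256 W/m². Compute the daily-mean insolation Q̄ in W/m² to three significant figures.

cos H₀ = −tan(-19.0°) tan(+16.100°) = 0.0994, H₀ = 1.4712 rad.
Bracket: H₀ sin φ sin δ + cos φ cos δ sin H₀ = 1.4712×-0.32557×0.27731 + 0.94552×0.96078×0.99505 = -0.132826 + 0.903940 = 0.771114.
Inverse-square distance factor (a/d)² = 1.0374² = 1.076199.
Q̄ = (S₀/π) × 1.076199 × [bracket] = (256/π) × 1.076199 × 0.771114 = 67.62 W/m².

Q̄ ≈ 67.6 W/m²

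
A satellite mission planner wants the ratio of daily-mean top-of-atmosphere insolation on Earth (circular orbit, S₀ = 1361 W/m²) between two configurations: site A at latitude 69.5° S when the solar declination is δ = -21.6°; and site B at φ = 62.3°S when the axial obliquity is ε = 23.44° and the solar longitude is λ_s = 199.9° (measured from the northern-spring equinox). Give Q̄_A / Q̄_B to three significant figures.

— Configuration A (φ=-69.5°):
cos H₀ = −tan(-69.5°) tan(-21.600°) = -1.0590 ≤ −1 ⇒ polar day, H₀ = π.
Bracket: H₀ sin φ sin δ + cos φ cos δ sin H₀ = 3.1416×-0.93667×-0.36812 + 0.35021×0.92978×0.00000 = 1.083246 + 0.000000 = 1.083246.
Q̄ = (S₀/π) × [bracket] = (1361/π) × 1.083246 = 469.28 W/m².
— Configuration B (φ=-62.3°):
Solar declination: sin δ = sin ε · sin λ_s = sin 23.44° × sin 199.9° = -0.13540, so δ = -7.782°.
cos H₀ = −tan(-62.3°) tan(-7.782°) = -0.2603, H₀ = 1.8341 rad.
Bracket: H₀ sin φ sin δ + cos φ cos δ sin H₀ = 1.8341×-0.88539×-0.13540 + 0.46484×0.99079×0.96553 = 0.219875 + 0.444683 = 0.664558.
Q̄ = (S₀/π) × [bracket] = (1361/π) × 0.664558 = 287.90 W/m².
Ratio Q̄_A / Q̄_B = 469.28 / 287.90 = 1.630.

Q̄_A / Q̄_B ≈ 1.63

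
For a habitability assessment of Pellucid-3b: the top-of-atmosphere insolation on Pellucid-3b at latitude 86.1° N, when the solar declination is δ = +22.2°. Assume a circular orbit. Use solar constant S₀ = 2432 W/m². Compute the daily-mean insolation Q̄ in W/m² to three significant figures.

Q̄ ≈ 917 W/m²

cos H₀ = −tan(+86.1°) tan(+22.200°) = -5.9861 ≤ −1 ⇒ polar day, H₀ = π.
Bracket: H₀ sin φ sin δ + cos φ cos δ sin H₀ = 3.1416×0.99768×0.37784 + 0.06802×0.92587×0.00000 = 1.184268 + 0.000000 = 1.184268.
Q̄ = (S₀/π) × [bracket] = (2432/π) × 1.184268 = 916.8 W/m².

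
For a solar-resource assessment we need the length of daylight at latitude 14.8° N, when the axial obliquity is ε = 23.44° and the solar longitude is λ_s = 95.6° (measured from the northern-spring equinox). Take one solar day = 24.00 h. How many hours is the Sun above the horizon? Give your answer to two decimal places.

12.87 h

Solar declination: sin δ = sin ε · sin λ_s = sin 23.44° × sin 95.6° = 0.39589, so δ = +23.321°.
cos H₀ = −tan φ · tan δ = −tan(+14.8°) × tan(+23.321°) = -0.1139, so H₀ = 1.6849 rad = 96.54°.
Daylight = 2H₀/(2π) × 24.00 h = (1.6849/π) × 24.00 = 12.87 h.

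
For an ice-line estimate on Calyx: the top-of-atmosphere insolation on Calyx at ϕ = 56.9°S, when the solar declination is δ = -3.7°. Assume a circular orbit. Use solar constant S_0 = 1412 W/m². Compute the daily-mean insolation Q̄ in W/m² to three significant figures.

Q̄ ≈ 284 W/m²

cos h₀ = −tan(-56.9°) tan(-3.700°) = -0.0992, h₀ = 1.6702 rad.
Bracket: h₀ sin ϕ sin δ + cos ϕ cos δ sin h₀ = 1.6702×-0.83772×-0.06453 + 0.54610×0.99792×0.99507 = 0.090288 + 0.542277 = 0.632565.
Q̄ = (S_0/π) × [bracket] = (1412/π) × 0.632565 = 284.3 W/m².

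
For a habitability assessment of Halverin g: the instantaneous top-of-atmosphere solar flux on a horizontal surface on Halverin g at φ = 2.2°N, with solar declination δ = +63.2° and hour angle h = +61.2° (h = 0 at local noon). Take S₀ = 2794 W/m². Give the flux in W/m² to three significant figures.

cos θ_z = sin φ sin δ + cos φ cos δ cos h = 0.034264 + 0.217052 = 0.251316.
Flux = S₀ · cos θ_z = 2794 × 0.251316 = 702.2 W/m².

702 W/m²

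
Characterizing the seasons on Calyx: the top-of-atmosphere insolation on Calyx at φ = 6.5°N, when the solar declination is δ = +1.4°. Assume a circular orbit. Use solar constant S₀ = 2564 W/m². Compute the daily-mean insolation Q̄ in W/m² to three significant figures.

Q̄ ≈ 814 W/m²

cos H₀ = −tan(+6.5°) tan(+1.400°) = -0.0028, H₀ = 1.5736 rad.
Bracket: H₀ sin φ sin δ + cos φ cos δ sin H₀ = 1.5736×0.11320×0.02443 + 0.99357×0.99970×1.00000 = 0.004352 + 0.993272 = 0.997624.
Q̄ = (S₀/π) × [bracket] = (2564/π) × 0.997624 = 814.2 W/m².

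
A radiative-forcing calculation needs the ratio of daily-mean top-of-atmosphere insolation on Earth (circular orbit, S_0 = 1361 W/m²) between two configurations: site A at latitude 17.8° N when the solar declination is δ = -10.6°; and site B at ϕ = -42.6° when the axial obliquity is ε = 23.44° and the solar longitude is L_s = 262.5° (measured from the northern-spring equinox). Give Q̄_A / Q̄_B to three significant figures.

— Configuration A (ϕ=+17.8°):
cos h₀ = −tan(+17.8°) tan(-10.600°) = 0.0601, h₀ = 1.5107 rad.
Bracket: h₀ sin ϕ sin δ + cos ϕ cos δ sin h₀ = 1.5107×0.30570×-0.18395 + 0.95213×0.98294×0.99819 = -0.084952 + 0.934193 = 0.849241.
Q̄ = (S_0/π) × [bracket] = (1361/π) × 0.849241 = 367.91 W/m².
— Configuration B (ϕ=-42.6°):
Solar declination: sin δ = sin ε · sin L_s = sin 23.44° × sin 262.5° = -0.39439, so δ = -23.228°.
cos h₀ = −tan(-42.6°) tan(-23.228°) = -0.3946, h₀ = 1.9765 rad.
Bracket: h₀ sin ϕ sin δ + cos ϕ cos δ sin h₀ = 1.9765×-0.67688×-0.39439 + 0.73610×0.91895×0.91883 = 0.527636 + 0.621533 = 1.149169.
Q̄ = (S_0/π) × [bracket] = (1361/π) × 1.149169 = 497.84 W/m².
Ratio Q̄_A / Q̄_B = 367.91 / 497.84 = 0.7390.

Q̄_A / Q̄_B ≈ 0.739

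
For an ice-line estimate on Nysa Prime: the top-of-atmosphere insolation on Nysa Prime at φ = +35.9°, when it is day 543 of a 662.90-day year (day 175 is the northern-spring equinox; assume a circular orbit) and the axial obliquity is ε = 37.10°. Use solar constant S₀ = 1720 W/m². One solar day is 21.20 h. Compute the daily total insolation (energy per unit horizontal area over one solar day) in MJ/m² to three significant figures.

25.6 MJ/m²

Solar longitude: λ_s = 360° × (543 − 175)/662.90 = 199.849°.
sin δ = sin 37.10° × sin 199.849° = -0.20482, so δ = -11.819°.
cos H₀ = −tan(+35.9°) tan(-11.819°) = 0.1515, H₀ = 1.4187 rad.
Bracket: H₀ sin φ sin δ + cos φ cos δ sin H₀ = 1.4187×0.58637×-0.20482 + 0.81004×0.97880×0.98846 = -0.170386 + 0.783717 = 0.613331.
Q̄ = (S₀/π) × [bracket] = (1720/π) × 0.613331 = 335.79 W/m².
Daily total = Q̄ × 21.20 h × 3600 s/h = 335.79 × 21.20 × 3600 / 10⁶ = 25.63 MJ/m².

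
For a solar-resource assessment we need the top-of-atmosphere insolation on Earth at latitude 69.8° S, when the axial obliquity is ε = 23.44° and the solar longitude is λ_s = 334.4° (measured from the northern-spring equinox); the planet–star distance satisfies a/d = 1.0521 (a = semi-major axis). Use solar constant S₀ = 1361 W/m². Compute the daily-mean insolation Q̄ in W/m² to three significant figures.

Solar declination: sin δ = sin ε · sin λ_s = sin 23.44° × sin 334.4° = -0.17188, so δ = -9.897°.
cos H₀ = −tan(-69.8°) tan(-9.897°) = -0.4742, H₀ = 2.0649 rad.
Bracket: H₀ sin φ sin δ + cos φ cos δ sin H₀ = 2.0649×-0.93849×-0.17188 + 0.34530×0.98512×0.88041 = 0.333084 + 0.299482 = 0.632566.
Inverse-square distance factor (a/d)² = 1.0521² = 1.106914.
Q̄ = (S₀/π) × 1.106914 × [bracket] = (1361/π) × 1.106914 × 0.632566 = 303.3 W/m².

Q̄ ≈ 303 W/m²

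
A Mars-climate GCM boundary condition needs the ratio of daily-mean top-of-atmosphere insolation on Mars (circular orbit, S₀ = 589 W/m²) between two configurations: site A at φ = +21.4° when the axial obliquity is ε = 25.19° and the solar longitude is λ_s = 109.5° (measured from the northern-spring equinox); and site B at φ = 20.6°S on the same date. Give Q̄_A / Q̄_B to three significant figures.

Q̄_A / Q̄_B ≈ 1.69

— Configuration A (φ=+21.4°):
Solar declination: sin δ = sin ε · sin λ_s = sin 25.19° × sin 109.5° = 0.40121, so δ = +23.654°.
cos H₀ = −tan(+21.4°) tan(+23.654°) = -0.1717, H₀ = 1.7433 rad.
Bracket: H₀ sin φ sin δ + cos φ cos δ sin H₀ = 1.7433×0.36488×0.40121 + 0.93106×0.91599×0.98516 = 0.255208 + 0.840185 = 1.095393.
Q̄ = (S₀/π) × [bracket] = (589/π) × 1.095393 = 205.37 W/m².
— Configuration B (φ=-20.6°):
cos H₀ = −tan(-20.6°) tan(+23.654°) = 0.1646, H₀ = 1.4054 rad.
Bracket: H₀ sin φ sin δ + cos φ cos δ sin H₀ = 1.4054×-0.35184×0.40121 + 0.93606×0.91599×0.98635 = -0.198389 + 0.845718 = 0.647329.
Q̄ = (S₀/π) × [bracket] = (589/π) × 0.647329 = 121.36 W/m².
Ratio Q̄_A / Q̄_B = 205.37 / 121.36 = 1.692.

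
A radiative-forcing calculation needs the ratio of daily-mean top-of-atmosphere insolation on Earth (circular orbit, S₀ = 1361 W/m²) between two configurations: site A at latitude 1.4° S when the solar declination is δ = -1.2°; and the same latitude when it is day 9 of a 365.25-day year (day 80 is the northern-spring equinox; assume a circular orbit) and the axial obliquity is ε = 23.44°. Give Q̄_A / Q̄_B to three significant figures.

— Configuration A (φ=-1.4°):
cos H₀ = −tan(-1.4°) tan(-1.200°) = -0.0005, H₀ = 1.5713 rad.
Bracket: H₀ sin φ sin δ + cos φ cos δ sin H₀ = 1.5713×-0.02443×-0.02094 + 0.99970×0.99978×1.00000 = 0.000804 + 0.999480 = 1.000284.
Q̄ = (S₀/π) × [bracket] = (1361/π) × 1.000284 = 433.34 W/m².
— Configuration B (φ=-1.4°):
Solar longitude: λ_s = 360° × (9 − 80)/365.25 = -69.979°, i.e. -69.979° + 360° = 290.021°.
sin δ = sin 23.44° × sin 290.021° = -0.37375, so δ = -21.947°.
cos H₀ = −tan(-1.4°) tan(-21.947°) = -0.0098, H₀ = 1.5806 rad.
Bracket: H₀ sin φ sin δ + cos φ cos δ sin H₀ = 1.5806×-0.02443×-0.37375 + 0.99970×0.92753×0.99995 = 0.014432 + 0.927205 = 0.941637.
Q̄ = (S₀/π) × [bracket] = (1361/π) × 0.941637 = 407.94 W/m².
Ratio Q̄_A / Q̄_B = 433.34 / 407.94 = 1.062.

Q̄_A / Q̄_B ≈ 1.06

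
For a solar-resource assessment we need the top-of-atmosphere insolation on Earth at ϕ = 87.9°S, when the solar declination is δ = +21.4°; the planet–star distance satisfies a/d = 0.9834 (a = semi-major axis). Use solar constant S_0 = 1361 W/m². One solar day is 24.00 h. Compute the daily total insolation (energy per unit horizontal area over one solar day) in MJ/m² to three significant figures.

0.00 MJ/m²

cos h₀ = −tan(-87.9°) tan(+21.400°) = 10.6876 ≥ 1 ⇒ polar night, h₀ = 0 and Q̄ = 0.
Inverse-square distance factor (a/d)² = 0.9834² = 0.967076.
Daily total = Q̄ × 24.00 h × 3600 s/h = 0.00 MJ/m².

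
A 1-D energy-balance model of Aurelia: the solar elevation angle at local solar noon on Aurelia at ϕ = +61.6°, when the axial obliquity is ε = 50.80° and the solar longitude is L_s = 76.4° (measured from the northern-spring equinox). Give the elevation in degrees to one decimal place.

77.3°

Solar declination: sin δ = sin ε · sin L_s = sin 50.80° × sin 76.4° = 0.75322, so δ = +48.870°.
At local noon the hour angle is zero, so the zenith angle equals |ϕ − δ| = |+61.6° − (+48.870°)| = 12.730°.
Elevation = 90° − 12.730° = 77.3°.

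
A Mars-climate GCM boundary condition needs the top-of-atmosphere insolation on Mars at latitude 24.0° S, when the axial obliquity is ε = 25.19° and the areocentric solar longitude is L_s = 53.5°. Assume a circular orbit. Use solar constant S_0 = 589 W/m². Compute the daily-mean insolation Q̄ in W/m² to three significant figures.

Q̄ ≈ 122 W/m²

sin δ = sin 25.19° × sin 53.5° = 0.34214, so δ = +20.007°.
cos h₀ = −tan(-24.0°) tan(+20.007°) = 0.1621, h₀ = 1.4080 rad.
Bracket: h₀ sin ϕ sin δ + cos ϕ cos δ sin h₀ = 1.4080×-0.40674×0.34214 + 0.91355×0.93965×0.98677 = -0.195940 + 0.847060 = 0.651120.
Q̄ = (S_0/π) × [bracket] = (589/π) × 0.651120 = 122.1 W/m².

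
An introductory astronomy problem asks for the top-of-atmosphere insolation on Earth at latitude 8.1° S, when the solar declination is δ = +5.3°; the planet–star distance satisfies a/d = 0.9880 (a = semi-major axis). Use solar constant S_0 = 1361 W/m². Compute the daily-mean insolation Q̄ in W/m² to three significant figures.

cos h₀ = −tan(-8.1°) tan(+5.300°) = 0.0132, h₀ = 1.5576 rad.
Bracket: h₀ sin ϕ sin δ + cos ϕ cos δ sin h₀ = 1.5576×-0.14090×0.09237 + 0.99002×0.99572×0.99991 = -0.020272 + 0.985694 = 0.965422.
Inverse-square distance factor (a/d)² = 0.9880² = 0.976144.
Q̄ = (S_0/π) × 0.976144 × [bracket] = (1361/π) × 0.976144 × 0.965422 = 408.3 W/m².

Q̄ ≈ 408 W/m²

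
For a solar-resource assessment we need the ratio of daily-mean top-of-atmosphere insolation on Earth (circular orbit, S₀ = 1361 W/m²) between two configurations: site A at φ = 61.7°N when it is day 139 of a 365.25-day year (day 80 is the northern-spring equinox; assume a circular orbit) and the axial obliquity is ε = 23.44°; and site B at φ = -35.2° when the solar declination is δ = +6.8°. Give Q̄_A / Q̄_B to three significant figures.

— Configuration A (φ=+61.7°):
Solar longitude: λ_s = 360° × (139 − 80)/365.25 = 58.152°.
sin δ = sin 23.44° × sin 58.152° = 0.33790, so δ = +19.749°.
cos H₀ = −tan(+61.7°) tan(+19.749°) = -0.6668, H₀ = 2.3007 rad.
Bracket: H₀ sin φ sin δ + cos φ cos δ sin H₀ = 2.3007×0.88048×0.33790 + 0.47409×0.94118×0.74526 = 0.684491 + 0.332538 = 1.017029.
Q̄ = (S₀/π) × [bracket] = (1361/π) × 1.017029 = 440.60 W/m².
— Configuration B (φ=-35.2°):
cos H₀ = −tan(-35.2°) tan(+6.800°) = 0.0841, H₀ = 1.4866 rad.
Bracket: H₀ sin φ sin δ + cos φ cos δ sin H₀ = 1.4866×-0.57643×0.11840 + 0.81714×0.99297×0.99646 = -0.101459 + 0.808523 = 0.707064.
Q̄ = (S₀/π) × [bracket] = (1361/π) × 0.707064 = 306.31 W/m².
Ratio Q̄_A / Q̄_B = 440.60 / 306.31 = 1.438.

Q̄_A / Q̄_B ≈ 1.44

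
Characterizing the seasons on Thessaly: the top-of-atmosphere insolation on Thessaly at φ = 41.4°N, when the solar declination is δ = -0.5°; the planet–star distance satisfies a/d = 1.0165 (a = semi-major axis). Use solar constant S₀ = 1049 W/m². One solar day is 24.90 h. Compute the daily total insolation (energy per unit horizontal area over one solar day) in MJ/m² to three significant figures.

cos H₀ = −tan(+41.4°) tan(-0.500°) = 0.0077, H₀ = 1.5631 rad.
Bracket: H₀ sin φ sin δ + cos φ cos δ sin H₀ = 1.5631×0.66131×-0.00873 + 0.75011×0.99996×0.99997 = -0.009024 + 0.750057 = 0.741033.
Inverse-square distance factor (a/d)² = 1.0165² = 1.033272.
Q̄ = (S₀/π) × 1.033272 × [bracket] = (1049/π) × 1.033272 × 0.741033 = 255.67 W/m².
Daily total = Q̄ × 24.90 h × 3600 s/h = 255.67 × 24.90 × 3600 / 10⁶ = 22.92 MJ/m².

22.9 MJ/m²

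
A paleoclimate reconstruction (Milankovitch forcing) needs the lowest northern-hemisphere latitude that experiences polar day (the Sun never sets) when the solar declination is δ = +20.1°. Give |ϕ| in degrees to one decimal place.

Polar day requires cos h₀ = −tan ϕ tan δ ≤ −1, i.e. tan ϕ tan δ ≥ 1.
The boundary is |tan ϕ| · |tan δ| = 1, so |ϕ| = 90° − |δ| = 90° − 20.1° = 69.9° in the northern hemisphere.

|ϕ| = 69.9°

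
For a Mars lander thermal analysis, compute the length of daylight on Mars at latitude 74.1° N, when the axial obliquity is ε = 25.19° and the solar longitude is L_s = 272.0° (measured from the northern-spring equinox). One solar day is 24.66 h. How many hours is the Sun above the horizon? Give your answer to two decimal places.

0.00 h

Solar declination: sin δ = sin ε · sin L_s = sin 25.19° × sin 272.0° = -0.42536, so δ = -25.174°.
cos h₀ = −tan ϕ · tan δ = 1.6500 ≥ 1, so the Sun never rises (polar night) and h₀ = 0.
Daylight = 2h₀/(2π) × 24.66 h = (0.0000/π) × 24.66 = 0.00 h.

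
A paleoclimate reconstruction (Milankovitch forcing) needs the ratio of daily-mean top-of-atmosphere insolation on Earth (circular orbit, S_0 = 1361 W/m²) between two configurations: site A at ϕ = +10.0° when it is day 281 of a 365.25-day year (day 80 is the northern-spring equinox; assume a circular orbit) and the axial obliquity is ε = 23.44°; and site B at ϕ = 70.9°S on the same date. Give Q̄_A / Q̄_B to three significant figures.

Q̄_A / Q̄_B ≈ 1.78

— Configuration A (ϕ=+10.0°):
Solar longitude: L_s = 360° × (281 − 80)/365.25 = 198.111°.
sin δ = sin 23.44° × sin 198.111° = -0.12366, so δ = -7.103°.
cos h₀ = −tan(+10.0°) tan(-7.103°) = 0.0220, h₀ = 1.5488 rad.
Bracket: h₀ sin ϕ sin δ + cos ϕ cos δ sin h₀ = 1.5488×0.17365×-0.12366 + 0.98481×0.99233×0.99976 = -0.033258 + 0.977022 = 0.943764.
Q̄ = (S_0/π) × [bracket] = (1361/π) × 0.943764 = 408.86 W/m².
— Configuration B (ϕ=-70.9°):
cos h₀ = −tan(-70.9°) tan(-7.103°) = -0.3599, h₀ = 1.9389 rad.
Bracket: h₀ sin ϕ sin δ + cos ϕ cos δ sin h₀ = 1.9389×-0.94495×-0.12366 + 0.32722×0.99233×0.93301 = 0.226565 + 0.302958 = 0.529523.
Q̄ = (S_0/π) × [bracket] = (1361/π) × 0.529523 = 229.40 W/m².
Ratio Q̄_A / Q̄_B = 408.86 / 229.40 = 1.782.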